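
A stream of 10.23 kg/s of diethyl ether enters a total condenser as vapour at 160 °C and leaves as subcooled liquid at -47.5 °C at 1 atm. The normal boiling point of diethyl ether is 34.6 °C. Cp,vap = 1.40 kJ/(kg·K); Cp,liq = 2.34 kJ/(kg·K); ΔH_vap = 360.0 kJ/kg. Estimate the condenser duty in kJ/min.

Q_c = 447000 kJ/min

vapour 160→34.6 °C: -175.56 kJ/kg
condensation at 34.6 °C: -360 kJ/kg
liquid 34.6→-47.5 °C: -192.11 kJ/kg
Δh = -175.56 + -360 + -192.11 = -727.67 kJ/kg
Q = ṁ·Δh = 10.23 kg/s × -727.67 kJ/kg = -7444.1 kJ/s
|Q| = 7444.1 kW = 446650 kJ/min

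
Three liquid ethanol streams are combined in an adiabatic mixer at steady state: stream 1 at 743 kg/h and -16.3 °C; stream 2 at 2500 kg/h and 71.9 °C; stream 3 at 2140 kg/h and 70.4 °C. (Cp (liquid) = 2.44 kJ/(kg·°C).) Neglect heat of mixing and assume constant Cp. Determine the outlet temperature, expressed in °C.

Adiabatic, steady state ⇒ Σ ṁᵢCp,ᵢ(T_out − Tᵢ) = 0
T_out = Σ ṁᵢCp,ᵢTᵢ / Σ ṁᵢCp,ᵢ
      = 776640 / 13135 = 59.13 °C

T_out = 59.1 °C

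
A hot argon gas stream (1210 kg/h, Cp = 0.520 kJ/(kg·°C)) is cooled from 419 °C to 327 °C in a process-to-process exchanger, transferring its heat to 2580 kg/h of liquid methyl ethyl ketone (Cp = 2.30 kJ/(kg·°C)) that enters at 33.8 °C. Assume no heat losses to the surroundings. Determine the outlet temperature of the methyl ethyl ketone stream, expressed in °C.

Heat released by hot stream: Q = 1210 × 0.520 × (419 − 327) = 57886 kJ/h
Energy balance on cold side (adiabatic exchanger): Q = ṁ_c·Cp_c·(T_c,out − T_c,in)
T_c,out = 33.8 + 57886/(2580 × 2.30) = 43.555 °C

T_c,out = 43.6 °C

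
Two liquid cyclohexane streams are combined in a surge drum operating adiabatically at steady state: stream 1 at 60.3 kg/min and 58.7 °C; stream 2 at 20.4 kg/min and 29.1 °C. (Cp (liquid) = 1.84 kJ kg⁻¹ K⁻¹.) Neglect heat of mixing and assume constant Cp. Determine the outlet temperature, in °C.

No heat crosses the boundary, so H_out = H_in.
Σ ṁᵢCp,ᵢTᵢ = 60.3×1.84×58.7 + 20.4×1.84×29.1 = 7605.2
Σ ṁᵢCp,ᵢ = 60.3×1.84 + 20.4×1.84 = 148.49
T_out = 7605.2 / 148.49 = 51.217 °C

T_out = 51.2 °C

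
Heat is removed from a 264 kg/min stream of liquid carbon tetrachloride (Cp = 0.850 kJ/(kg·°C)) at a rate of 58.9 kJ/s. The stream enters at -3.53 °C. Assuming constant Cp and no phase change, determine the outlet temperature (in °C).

T_out = -19.3 °C

Q = 58.9 kJ/s = 3534 kJ/min
ΔT = Q/(ṁ·Cp) = 3534/(264×0.850) = 15.749 K
T_out = -3.53 − 15.749 = -19.279 °C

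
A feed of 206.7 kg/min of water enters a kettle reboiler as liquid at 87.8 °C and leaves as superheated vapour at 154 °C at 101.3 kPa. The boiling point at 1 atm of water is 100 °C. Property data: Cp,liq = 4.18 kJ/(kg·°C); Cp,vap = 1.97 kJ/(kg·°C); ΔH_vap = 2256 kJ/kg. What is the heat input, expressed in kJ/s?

liquid 87.8→100 °C: 50.996 kJ/kg
vaporisation at 100 °C: 2256 kJ/kg
vapour 100→154 °C: 106.38 kJ/kg
Δh = 50.996 + 2256 + 106.38 = 2413.4 kJ/kg
Q = ṁ·Δh = 206.7 kg/min × 2413.4 kJ/kg = 498840 kJ/min
|Q| = 8314.1 kW

Q = 8310 kJ/s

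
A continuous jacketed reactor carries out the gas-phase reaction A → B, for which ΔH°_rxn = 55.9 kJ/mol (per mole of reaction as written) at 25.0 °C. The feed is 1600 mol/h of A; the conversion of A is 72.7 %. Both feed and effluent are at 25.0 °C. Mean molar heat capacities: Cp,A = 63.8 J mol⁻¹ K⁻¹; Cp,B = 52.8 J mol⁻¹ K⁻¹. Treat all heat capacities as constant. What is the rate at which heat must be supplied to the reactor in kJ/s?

Extent of reaction ξ = 0.727 × 1600 = 1163.2 mol/h
Reaction term: ξ·ΔH°_rxn = 1163.2 × 55.9 = 65023 kJ/h
Q = ΔH = 65023 kJ/h = 18.062 kW
Heat supplied = 18.062 kJ/s

Q_in = 18.1 kJ/s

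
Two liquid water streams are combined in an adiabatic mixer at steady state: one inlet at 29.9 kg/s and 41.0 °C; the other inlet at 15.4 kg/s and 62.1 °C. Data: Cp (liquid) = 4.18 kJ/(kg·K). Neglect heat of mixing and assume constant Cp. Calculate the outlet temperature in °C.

T_out = 48.2 °C

Adiabatic, steady state ⇒ Σ ṁᵢCp,ᵢ(T_out − Tᵢ) = 0
Σ ṁᵢCp,ᵢTᵢ = 29.9×4.18×41.0 + 15.4×4.18×62.1 = 9121.8
Σ ṁᵢCp,ᵢ = 29.9×4.18 + 15.4×4.18 = 189.35
T_out = 9121.8 / 189.35 = 48.173 °C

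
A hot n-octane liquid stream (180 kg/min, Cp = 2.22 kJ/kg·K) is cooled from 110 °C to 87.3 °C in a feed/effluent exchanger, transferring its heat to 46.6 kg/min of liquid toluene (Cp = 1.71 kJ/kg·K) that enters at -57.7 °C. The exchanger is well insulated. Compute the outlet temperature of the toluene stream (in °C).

Heat released by hot stream: Q = 180 × 2.22 × (110 − 87.3) = 9070.9 kJ/min
Energy balance on cold side (adiabatic exchanger): Q = ṁ_c·Cp_c·(T_c,out − T_c,in)
T_c,out = -57.7 + 9070.9/(46.6 × 1.71) = 56.133 °C

T_c,out = 56.1 °C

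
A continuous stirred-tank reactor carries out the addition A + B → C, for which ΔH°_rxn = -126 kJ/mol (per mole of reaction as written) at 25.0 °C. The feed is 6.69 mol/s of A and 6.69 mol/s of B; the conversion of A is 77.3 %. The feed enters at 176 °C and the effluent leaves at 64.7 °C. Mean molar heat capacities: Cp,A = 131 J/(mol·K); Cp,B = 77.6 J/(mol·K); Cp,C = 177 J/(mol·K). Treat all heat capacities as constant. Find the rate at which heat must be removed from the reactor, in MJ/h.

Extent of reaction ξ = 0.773 × 6.69 = 5.1714 mol/s
Reaction term: ξ·ΔH°_rxn = 5.1714 × -126 = -651.59 kJ/s
Sensible, feed 176→25 °C: -210.73 kJ/s
Outlet flows (mol/s): A 1.5186, B 1.5186, C 5.1714
Sensible, products 25→64.7 °C: 48.915 kJ/s
Q = ΔH = -813.4 kJ/s = -813.4 kW
Heat removed = 2928.3 MJ/h

Q_out = 2930 MJ/h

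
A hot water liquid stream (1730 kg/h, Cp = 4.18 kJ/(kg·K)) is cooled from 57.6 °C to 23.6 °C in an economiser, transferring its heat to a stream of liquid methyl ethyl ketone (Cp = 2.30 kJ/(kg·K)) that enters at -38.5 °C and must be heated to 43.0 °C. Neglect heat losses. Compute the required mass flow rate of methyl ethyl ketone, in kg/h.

ṁ_c = 1310 kg/h

Heat released by hot stream: Q = 1730 × 4.18 × (57.6 − 23.6) = 245870 kJ/h
Energy balance on cold side (adiabatic exchanger): Q = ṁ_c·Cp_c·(T_c,out − T_c,in)
ṁ_c = 245870 / [2.30 × (43.0 − -38.5)] = 1311.6 kg/h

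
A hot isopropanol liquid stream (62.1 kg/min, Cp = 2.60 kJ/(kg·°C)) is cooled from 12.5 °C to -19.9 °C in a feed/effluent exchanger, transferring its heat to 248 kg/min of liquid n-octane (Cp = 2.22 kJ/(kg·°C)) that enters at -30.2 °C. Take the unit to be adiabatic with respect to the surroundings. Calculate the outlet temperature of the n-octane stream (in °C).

Heat released by hot stream: Q = 62.1 × 2.60 × (12.5 − -19.9) = 5231.3 kJ/min
Energy balance on cold side (adiabatic exchanger): Q = ṁ_c·Cp_c·(T_c,out − T_c,in)
T_c,out = -30.2 + 5231.3/(248 × 2.22) = -20.698 °C

T_c,out = -20.7 °C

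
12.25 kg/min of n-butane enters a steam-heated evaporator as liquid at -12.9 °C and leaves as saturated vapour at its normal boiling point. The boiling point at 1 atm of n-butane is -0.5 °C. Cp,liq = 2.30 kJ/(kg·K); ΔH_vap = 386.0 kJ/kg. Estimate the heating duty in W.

Q = 84600 W

liquid -12.9→-0.5 °C: 28.52 kJ/kg
vaporisation at -0.5 °C: 386 kJ/kg
Δh = 28.52 + 386 = 414.52 kJ/kg
Q = ṁ·Δh = 12.25 kg/min × 414.52 kJ/kg = 5077.9 kJ/min
|Q| = 84.631 kW = 84631 W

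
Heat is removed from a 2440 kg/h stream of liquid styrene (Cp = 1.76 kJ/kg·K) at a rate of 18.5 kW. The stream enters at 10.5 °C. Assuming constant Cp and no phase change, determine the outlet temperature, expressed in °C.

Q = 18.5 kW = 66600 kJ/h
ΔT = Q/(ṁ·Cp) = 66600/(2440×1.76) = 15.509 K
T_out = 10.5 − 15.509 = -5.0086 °C

T_out = -5.01 °C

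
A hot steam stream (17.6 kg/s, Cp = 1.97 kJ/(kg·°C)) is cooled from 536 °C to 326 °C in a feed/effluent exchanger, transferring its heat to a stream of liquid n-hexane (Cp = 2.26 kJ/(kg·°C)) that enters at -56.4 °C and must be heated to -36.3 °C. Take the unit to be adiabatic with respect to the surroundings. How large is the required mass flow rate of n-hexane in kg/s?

Heat released by hot stream: Q = 17.6 × 1.97 × (536 − 326) = 7281.1 kJ/s
Energy balance on cold side (adiabatic exchanger): Q = ṁ_c·Cp_c·(T_c,out − T_c,in)
ṁ_c = 7281.1 / [2.26 × (-36.3 − -56.4)] = 160.29 kg/s

ṁ_c = 160 kg/s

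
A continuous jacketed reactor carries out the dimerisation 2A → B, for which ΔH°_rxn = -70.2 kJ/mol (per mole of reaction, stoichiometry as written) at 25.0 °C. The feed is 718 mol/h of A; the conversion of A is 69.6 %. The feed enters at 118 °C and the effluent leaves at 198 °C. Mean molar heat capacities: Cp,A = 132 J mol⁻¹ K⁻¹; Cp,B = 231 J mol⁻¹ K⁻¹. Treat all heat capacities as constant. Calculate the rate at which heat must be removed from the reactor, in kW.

Q_out = 3.16 kW

Extent of reaction ξ = 0.696 × 718 / 2 = 249.86 mol/h
Reaction term: ξ·ΔH°_rxn = 249.86 × -70.2 = -17540 kJ/h
Sensible, feed 118→25 °C: -8814.2 kJ/h
Outlet flows (mol/h): A 218.27, B 249.86
Sensible, products 25→198 °C: 14970 kJ/h
Q = ΔH = -11385 kJ/h = -3.1625 kW
Heat removed = 3.1625 kW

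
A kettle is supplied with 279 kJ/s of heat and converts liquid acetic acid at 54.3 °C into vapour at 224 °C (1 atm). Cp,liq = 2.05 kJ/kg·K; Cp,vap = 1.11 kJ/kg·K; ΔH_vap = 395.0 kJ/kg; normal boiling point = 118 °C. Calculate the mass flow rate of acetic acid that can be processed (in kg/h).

Δh = 2.05×(118−54.3) + 395.0 + 1.11×(224−118) = 643.25 kJ/kg
Q = 279 kJ/s = 279 kJ/s = 1.0044e+06 kJ/h
ṁ = Q/Δh = 1.0044e+06 / 643.25 = 1561.5 kg/h

ṁ = 1560 kg/h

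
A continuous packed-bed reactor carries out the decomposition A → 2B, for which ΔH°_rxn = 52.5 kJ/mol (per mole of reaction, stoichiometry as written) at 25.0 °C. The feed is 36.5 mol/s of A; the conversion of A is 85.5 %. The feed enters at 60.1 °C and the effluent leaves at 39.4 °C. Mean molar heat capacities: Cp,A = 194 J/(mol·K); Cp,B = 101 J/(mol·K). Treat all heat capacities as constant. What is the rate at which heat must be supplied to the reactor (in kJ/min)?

Extent of reaction ξ = 0.855 × 36.5 = 31.207 mol/s
Reaction term: ξ·ΔH°_rxn = 31.207 × 52.5 = 1638.4 kJ/s
Sensible, feed 60.1→25 °C: -248.54 kJ/s
Outlet flows (mol/s): A 5.2925, B 62.415
Sensible, products 25→39.4 °C: 105.56 kJ/s
Q = ΔH = 1495.4 kJ/s = 1495.4 kW
Heat supplied = 89725 kJ/min

Q_in = 89700 kJ/min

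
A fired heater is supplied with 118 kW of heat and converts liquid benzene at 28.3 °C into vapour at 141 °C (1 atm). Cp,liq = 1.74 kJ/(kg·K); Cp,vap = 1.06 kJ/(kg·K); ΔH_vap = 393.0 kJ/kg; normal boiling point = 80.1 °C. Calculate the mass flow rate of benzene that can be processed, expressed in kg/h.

Δh = 1.74×(80.1−28.3) + 393.0 + 1.06×(141−80.1) = 547.69 kJ/kg
Q = 118 kW = 118 kJ/s = 424800 kJ/h
ṁ = Q/Δh = 424800 / 547.69 = 775.63 kg/h

ṁ = 776 kg/h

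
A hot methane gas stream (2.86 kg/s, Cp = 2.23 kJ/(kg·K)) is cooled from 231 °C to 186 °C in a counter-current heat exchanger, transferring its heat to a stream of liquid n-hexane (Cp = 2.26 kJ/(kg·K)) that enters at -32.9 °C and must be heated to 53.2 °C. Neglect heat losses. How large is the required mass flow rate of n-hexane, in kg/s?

ṁ_c = 1.47 kg/s

Heat released by hot stream: Q = 2.86 × 2.23 × (231 − 186) = 287 kJ/s
Energy balance on cold side (adiabatic exchanger): Q = ṁ_c·Cp_c·(T_c,out − T_c,in)
ṁ_c = 287 / [2.26 × (53.2 − -32.9)] = 1.4749 kg/s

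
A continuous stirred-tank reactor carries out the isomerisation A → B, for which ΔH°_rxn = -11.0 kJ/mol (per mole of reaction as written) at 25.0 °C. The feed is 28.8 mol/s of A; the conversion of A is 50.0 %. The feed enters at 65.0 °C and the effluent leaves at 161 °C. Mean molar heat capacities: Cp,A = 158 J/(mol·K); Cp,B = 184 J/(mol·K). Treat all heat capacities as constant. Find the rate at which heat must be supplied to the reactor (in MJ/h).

Q_in = 1190 MJ/h

Extent of reaction ξ = 0.500 × 28.8 = 14.4 mol/s
Reaction term: ξ·ΔH°_rxn = 14.4 × -11.0 = -158.4 kJ/s
Sensible, feed 65.0→25 °C: -182.02 kJ/s
Outlet flows (mol/s): A 14.4, B 14.4
Sensible, products 25→161 °C: 669.77 kJ/s
Q = ΔH = 329.36 kJ/s = 329.36 kW
Heat supplied = 1185.7 MJ/h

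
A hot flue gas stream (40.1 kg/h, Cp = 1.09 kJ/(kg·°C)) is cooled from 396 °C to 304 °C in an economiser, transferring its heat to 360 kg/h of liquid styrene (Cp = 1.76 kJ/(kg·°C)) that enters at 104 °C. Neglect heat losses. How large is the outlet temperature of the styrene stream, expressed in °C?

Heat released by hot stream: Q = 40.1 × 1.09 × (396 − 304) = 4021.2 kJ/h
Energy balance on cold side (adiabatic exchanger): Q = ṁ_c·Cp_c·(T_c,out − T_c,in)
T_c,out = 104 + 4021.2/(360 × 1.76) = 110.35 °C

T_c,out = 110 °C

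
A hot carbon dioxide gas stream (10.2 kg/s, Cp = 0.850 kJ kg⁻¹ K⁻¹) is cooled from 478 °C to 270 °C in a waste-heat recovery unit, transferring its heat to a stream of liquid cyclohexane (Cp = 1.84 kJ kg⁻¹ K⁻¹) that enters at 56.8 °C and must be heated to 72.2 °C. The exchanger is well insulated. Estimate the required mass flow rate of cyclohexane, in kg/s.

Heat released by hot stream: Q = 10.2 × 0.850 × (478 − 270) = 1803.4 kJ/s
Energy balance on cold side (adiabatic exchanger): Q = ṁ_c·Cp_c·(T_c,out − T_c,in)
ṁ_c = 1803.4 / [1.84 × (72.2 − 56.8)] = 63.642 kg/s

ṁ_c = 63.6 kg/s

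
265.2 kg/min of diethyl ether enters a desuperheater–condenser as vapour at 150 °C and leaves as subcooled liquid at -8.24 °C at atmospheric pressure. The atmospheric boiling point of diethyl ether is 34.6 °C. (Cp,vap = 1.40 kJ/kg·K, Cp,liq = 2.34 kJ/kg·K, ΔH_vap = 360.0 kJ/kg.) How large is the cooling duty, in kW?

Q_c = 2750 kW

vapour 150→34.6 °C: -161.56 kJ/kg
condensation at 34.6 °C: -360 kJ/kg
liquid 34.6→-8.24 °C: -100.25 kJ/kg
Δh = -161.56 + -360 + -100.25 = -621.81 kJ/kg
Q = ṁ·Δh = 265.2 kg/min × -621.81 kJ/kg = -164900 kJ/min
|Q| = 2748.4 kW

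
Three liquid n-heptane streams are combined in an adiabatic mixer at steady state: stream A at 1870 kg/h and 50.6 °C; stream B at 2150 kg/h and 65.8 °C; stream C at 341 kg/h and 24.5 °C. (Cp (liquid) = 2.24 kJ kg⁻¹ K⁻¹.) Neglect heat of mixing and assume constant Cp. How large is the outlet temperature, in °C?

Adiabatic, steady state ⇒ Σ ṁᵢCp,ᵢ(T_out − Tᵢ) = 0
T_out = Σ ṁᵢCp,ᵢTᵢ / Σ ṁᵢCp,ᵢ
      = 547560 / 9768.6 = 56.053 °C

T_out = 56.1 °C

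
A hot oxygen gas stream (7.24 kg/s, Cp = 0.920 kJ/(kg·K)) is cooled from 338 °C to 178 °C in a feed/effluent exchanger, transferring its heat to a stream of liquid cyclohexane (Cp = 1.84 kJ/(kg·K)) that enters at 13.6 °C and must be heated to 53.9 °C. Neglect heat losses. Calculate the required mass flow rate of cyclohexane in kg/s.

Heat released by hot stream: Q = 7.24 × 0.920 × (338 − 178) = 1065.7 kJ/s
Energy balance on cold side (adiabatic exchanger): Q = ṁ_c·Cp_c·(T_c,out − T_c,in)
ṁ_c = 1065.7 / [1.84 × (53.9 − 13.6)] = 14.372 kg/s

ṁ_c = 14.4 kg/s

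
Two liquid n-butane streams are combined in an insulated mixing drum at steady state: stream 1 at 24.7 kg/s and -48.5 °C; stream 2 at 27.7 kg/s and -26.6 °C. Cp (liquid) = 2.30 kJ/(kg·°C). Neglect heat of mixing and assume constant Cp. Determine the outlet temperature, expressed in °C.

T_out = -36.9 °C

Energy balance with Q = 0: Σ ṁᵢCp,ᵢ(T_out − Tᵢ) = 0
T_out = Σ ṁᵢCp,ᵢTᵢ / Σ ṁᵢCp,ᵢ
      = -4450 / 120.52 = -36.923 °C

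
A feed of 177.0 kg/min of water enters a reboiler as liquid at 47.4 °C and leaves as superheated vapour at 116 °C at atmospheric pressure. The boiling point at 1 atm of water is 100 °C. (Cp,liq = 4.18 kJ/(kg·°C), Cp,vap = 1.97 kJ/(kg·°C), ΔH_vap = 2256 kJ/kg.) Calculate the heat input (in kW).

liquid 47.4→100 °C: 219.87 kJ/kg
vaporisation at 100 °C: 2256 kJ/kg
vapour 100→116 °C: 31.52 kJ/kg
Δh = 219.87 + 2256 + 31.52 = 2507.4 kJ/kg
Q = ṁ·Δh = 177.0 kg/min × 2507.4 kJ/kg = 443810 kJ/min
|Q| = 7396.8 kW

Q = 7400 kW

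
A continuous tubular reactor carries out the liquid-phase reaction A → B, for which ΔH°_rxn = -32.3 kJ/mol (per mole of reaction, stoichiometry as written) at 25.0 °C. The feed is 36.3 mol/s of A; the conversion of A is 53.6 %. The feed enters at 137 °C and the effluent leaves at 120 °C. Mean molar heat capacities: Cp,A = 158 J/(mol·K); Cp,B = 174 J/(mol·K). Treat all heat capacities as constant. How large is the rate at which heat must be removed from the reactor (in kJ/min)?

Q_out = 41800 kJ/min

Extent of reaction ξ = 0.536 × 36.3 = 19.457 mol/s
Reaction term: ξ·ΔH°_rxn = 19.457 × -32.3 = -628.45 kJ/s
Sensible, feed 137→25 °C: -642.36 kJ/s
Outlet flows (mol/s): A 16.843, B 19.457
Sensible, products 25→120 °C: 574.44 kJ/s
Q = ΔH = -696.38 kJ/s = -696.38 kW
Heat removed = 41783 kJ/min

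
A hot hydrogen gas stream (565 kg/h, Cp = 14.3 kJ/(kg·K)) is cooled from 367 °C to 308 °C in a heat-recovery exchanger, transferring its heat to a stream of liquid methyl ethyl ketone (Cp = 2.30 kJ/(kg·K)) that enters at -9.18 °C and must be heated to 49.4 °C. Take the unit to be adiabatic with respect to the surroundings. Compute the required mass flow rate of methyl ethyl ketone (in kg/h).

Heat released by hot stream: Q = 565 × 14.3 × (367 − 308) = 476690 kJ/h
Energy balance on cold side (adiabatic exchanger): Q = ṁ_c·Cp_c·(T_c,out − T_c,in)
ṁ_c = 476690 / [2.30 × (49.4 − -9.18)] = 3538 kg/h

ṁ_c = 3540 kg/h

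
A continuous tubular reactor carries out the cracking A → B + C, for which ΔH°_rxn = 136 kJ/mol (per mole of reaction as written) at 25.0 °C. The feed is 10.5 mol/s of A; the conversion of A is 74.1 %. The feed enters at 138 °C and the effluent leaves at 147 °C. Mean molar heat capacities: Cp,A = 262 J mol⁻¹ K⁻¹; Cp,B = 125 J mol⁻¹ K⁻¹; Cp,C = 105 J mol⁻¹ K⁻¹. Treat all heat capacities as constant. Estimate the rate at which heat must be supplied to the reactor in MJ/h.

Extent of reaction ξ = 0.741 × 10.5 = 7.7805 mol/s
Reaction term: ξ·ΔH°_rxn = 7.7805 × 136 = 1058.1 kJ/s
Sensible, feed 138→25 °C: -310.86 kJ/s
Outlet flows (mol/s): A 2.7195, B 7.7805, C 7.7805
Sensible, products 25→147 °C: 305.25 kJ/s
Q = ΔH = 1052.5 kJ/s = 1052.5 kW
Heat supplied = 3789.1 MJ/h

Q_in = 3790 MJ/h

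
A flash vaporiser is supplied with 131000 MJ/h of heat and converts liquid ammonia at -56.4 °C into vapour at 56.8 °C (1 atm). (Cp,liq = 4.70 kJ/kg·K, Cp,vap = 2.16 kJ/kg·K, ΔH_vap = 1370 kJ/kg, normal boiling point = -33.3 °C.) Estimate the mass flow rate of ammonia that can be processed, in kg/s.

Δh = 4.70×(-33.3−-56.4) + 1370 + 2.16×(56.8−-33.3) = 1673.2 kJ/kg
Q = 131000 MJ/h = 36389 kJ/s = 36389 kJ/s
ṁ = Q/Δh = 36389 / 1673.2 = 21.748 kg/s

ṁ = 21.7 kg/s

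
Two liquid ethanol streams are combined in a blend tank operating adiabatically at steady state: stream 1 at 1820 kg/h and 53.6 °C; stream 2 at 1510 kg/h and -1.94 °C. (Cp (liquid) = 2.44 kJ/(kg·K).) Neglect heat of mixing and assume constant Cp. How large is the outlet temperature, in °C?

T_out = 28.4 °C

Energy balance with Q = 0: Σ ṁᵢCp,ᵢ(T_out − Tᵢ) = 0
Σ ṁᵢCp,ᵢTᵢ = 1820×2.44×53.6 + 1510×2.44×-1.94 = 230880
Σ ṁᵢCp,ᵢ = 1820×2.44 + 1510×2.44 = 8125.2
T_out = 230880 / 8125.2 = 28.415 °C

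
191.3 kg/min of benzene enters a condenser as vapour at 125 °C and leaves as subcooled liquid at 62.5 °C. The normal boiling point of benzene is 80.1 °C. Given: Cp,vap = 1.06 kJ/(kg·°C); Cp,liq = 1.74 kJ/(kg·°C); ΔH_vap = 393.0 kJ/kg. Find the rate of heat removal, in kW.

vapour 125→80.1 °C: -47.594 kJ/kg
condensation at 80.1 °C: -393 kJ/kg
liquid 80.1→62.5 °C: -30.624 kJ/kg
Δh = -47.594 + -393 + -30.624 = -471.22 kJ/kg
Q = ṁ·Δh = 191.3 kg/min × -471.22 kJ/kg = -90144 kJ/min
|Q| = 1502.4 kW

Q_c = 1500 kW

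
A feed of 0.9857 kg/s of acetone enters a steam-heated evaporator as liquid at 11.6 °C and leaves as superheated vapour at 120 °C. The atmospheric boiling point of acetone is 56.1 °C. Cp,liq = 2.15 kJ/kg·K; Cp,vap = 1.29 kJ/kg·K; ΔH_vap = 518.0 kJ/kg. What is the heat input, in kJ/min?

Q = 41200 kJ/min

liquid 11.6→56.1 °C: 95.675 kJ/kg
vaporisation at 56.1 °C: 518 kJ/kg
vapour 56.1→120 °C: 82.431 kJ/kg
Δh = 95.675 + 518 + 82.431 = 696.11 kJ/kg
Q = ṁ·Δh = 0.9857 kg/s × 696.11 kJ/kg = 686.15 kJ/s
|Q| = 686.15 kW = 41169 kJ/min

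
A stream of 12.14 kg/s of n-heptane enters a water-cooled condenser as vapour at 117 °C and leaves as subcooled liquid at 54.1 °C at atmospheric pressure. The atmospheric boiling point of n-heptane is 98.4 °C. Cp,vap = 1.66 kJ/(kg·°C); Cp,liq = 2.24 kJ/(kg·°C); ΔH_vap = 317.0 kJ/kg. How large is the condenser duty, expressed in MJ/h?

vapour 117→98.4 °C: -30.876 kJ/kg
condensation at 98.4 °C: -317 kJ/kg
liquid 98.4→54.1 °C: -99.232 kJ/kg
Δh = -30.876 + -317 + -99.232 = -447.11 kJ/kg
Q = ṁ·Δh = 12.14 kg/s × -447.11 kJ/kg = -5427.9 kJ/s
|Q| = 5427.9 kW = 19540 MJ/h

Q_c = 19500 MJ/h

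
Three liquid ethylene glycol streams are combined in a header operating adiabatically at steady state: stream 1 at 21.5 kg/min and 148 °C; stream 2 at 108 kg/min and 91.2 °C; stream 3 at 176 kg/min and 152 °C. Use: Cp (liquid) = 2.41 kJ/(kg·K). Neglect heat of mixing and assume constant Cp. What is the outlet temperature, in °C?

No heat crosses the boundary, so H_out = H_in.
T_out = Σ ṁᵢCp,ᵢTᵢ / Σ ṁᵢCp,ᵢ
      = 95878 / 736.26 = 130.22 °C

T_out = 130 °C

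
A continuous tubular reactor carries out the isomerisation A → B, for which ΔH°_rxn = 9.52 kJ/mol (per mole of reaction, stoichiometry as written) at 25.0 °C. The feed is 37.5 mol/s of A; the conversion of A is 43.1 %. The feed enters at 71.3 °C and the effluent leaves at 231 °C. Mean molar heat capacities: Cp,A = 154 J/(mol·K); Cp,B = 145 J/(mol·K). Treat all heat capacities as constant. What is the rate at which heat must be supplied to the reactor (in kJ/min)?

Q_in = 62800 kJ/min

Extent of reaction ξ = 0.431 × 37.5 = 16.163 mol/s
Reaction term: ξ·ΔH°_rxn = 16.163 × 9.52 = 153.87 kJ/s
Sensible, feed 71.3→25 °C: -267.38 kJ/s
Outlet flows (mol/s): A 21.337, B 16.163
Sensible, products 25→231 °C: 1159.7 kJ/s
Q = ΔH = 1046.2 kJ/s = 1046.2 kW
Heat supplied = 62770 kJ/min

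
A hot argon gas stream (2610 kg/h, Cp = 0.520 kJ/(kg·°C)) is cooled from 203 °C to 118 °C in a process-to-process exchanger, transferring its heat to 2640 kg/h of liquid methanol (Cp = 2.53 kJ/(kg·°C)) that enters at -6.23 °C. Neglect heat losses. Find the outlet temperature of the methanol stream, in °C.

T_c,out = 11.0 °C

Heat released by hot stream: Q = 2610 × 0.520 × (203 − 118) = 115360 kJ/h
Energy balance on cold side (adiabatic exchanger): Q = ṁ_c·Cp_c·(T_c,out − T_c,in)
T_c,out = -6.23 + 115360/(2640 × 2.53) = 11.042 °C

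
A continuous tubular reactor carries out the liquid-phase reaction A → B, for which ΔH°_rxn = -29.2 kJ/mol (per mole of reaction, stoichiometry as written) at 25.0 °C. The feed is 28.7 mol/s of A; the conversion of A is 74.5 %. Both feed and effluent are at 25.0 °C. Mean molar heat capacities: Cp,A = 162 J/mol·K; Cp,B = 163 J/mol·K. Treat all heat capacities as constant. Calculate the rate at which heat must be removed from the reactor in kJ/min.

Q_out = 37500 kJ/min

Extent of reaction ξ = 0.745 × 28.7 = 21.381 mol/s
Reaction term: ξ·ΔH°_rxn = 21.381 × -29.2 = -624.34 kJ/s
Q = ΔH = -624.34 kJ/s = -624.34 kW
Heat removed = 37460 kJ/min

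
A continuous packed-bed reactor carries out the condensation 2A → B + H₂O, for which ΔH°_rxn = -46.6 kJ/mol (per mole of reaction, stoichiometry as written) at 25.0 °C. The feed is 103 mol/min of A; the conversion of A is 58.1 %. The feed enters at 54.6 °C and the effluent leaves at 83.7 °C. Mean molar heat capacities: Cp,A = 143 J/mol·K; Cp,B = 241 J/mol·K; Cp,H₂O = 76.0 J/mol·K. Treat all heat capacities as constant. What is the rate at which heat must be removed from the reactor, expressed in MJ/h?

Q_out = 54.7 MJ/h

Extent of reaction ξ = 0.581 × 103 / 2 = 29.921 mol/min
Reaction term: ξ·ΔH°_rxn = 29.921 × -46.6 = -1394.3 kJ/min
Sensible, feed 54.6→25 °C: -435.98 kJ/min
Outlet flows (mol/min): A 43.157, B 29.921, H₂O 29.921
Sensible, products 25→83.7 °C: 919.04 kJ/min
Q = ΔH = -911.28 kJ/min = -15.188 kW
Heat removed = 54.677 MJ/h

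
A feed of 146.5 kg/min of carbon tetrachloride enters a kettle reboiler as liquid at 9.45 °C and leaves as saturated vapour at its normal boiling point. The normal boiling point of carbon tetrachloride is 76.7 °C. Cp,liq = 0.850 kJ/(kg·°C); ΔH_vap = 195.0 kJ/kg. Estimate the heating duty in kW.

liquid 9.45→76.7 °C: 57.163 kJ/kg
vaporisation at 76.7 °C: 195 kJ/kg
Δh = 57.163 + 195 = 252.16 kJ/kg
Q = ṁ·Δh = 146.5 kg/min × 252.16 kJ/kg = 36942 kJ/min
|Q| = 615.7 kW

Q = 616 kW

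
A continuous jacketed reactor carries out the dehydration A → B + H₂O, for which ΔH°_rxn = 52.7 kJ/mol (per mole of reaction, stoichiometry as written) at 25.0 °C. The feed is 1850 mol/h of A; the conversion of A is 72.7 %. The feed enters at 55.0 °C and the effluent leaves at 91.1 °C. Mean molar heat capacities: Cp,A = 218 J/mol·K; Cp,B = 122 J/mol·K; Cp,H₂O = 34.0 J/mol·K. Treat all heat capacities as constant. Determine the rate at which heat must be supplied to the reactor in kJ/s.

Extent of reaction ξ = 0.727 × 1850 = 1345 mol/h
Reaction term: ξ·ΔH°_rxn = 1345 × 52.7 = 70879 kJ/h
Sensible, feed 55.0→25 °C: -12099 kJ/h
Outlet flows (mol/h): A 505.05, B 1345, H₂O 1345
Sensible, products 25→91.1 °C: 21146 kJ/h
Q = ΔH = 79926 kJ/h = 22.202 kW
Heat supplied = 22.202 kJ/s

Q_in = 22.2 kJ/s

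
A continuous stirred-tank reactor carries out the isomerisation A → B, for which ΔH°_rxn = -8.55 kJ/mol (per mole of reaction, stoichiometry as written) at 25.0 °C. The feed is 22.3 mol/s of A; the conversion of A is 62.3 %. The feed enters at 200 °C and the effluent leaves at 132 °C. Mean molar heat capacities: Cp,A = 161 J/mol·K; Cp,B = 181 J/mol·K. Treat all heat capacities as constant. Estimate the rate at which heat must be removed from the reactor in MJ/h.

Q_out = 1200 MJ/h

Extent of reaction ξ = 0.623 × 22.3 = 13.893 mol/s
Reaction term: ξ·ΔH°_rxn = 13.893 × -8.55 = -118.78 kJ/s
Sensible, feed 200→25 °C: -628.3 kJ/s
Outlet flows (mol/s): A 8.4071, B 13.893
Sensible, products 25→132 °C: 413.89 kJ/s
Q = ΔH = -333.19 kJ/s = -333.19 kW
Heat removed = 1199.5 MJ/h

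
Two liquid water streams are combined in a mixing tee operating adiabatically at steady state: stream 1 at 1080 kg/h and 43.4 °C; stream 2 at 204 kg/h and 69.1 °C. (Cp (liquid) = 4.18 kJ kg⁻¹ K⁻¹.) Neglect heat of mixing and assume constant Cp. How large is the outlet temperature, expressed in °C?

No heat crosses the boundary, so H_out = H_in.
T_out = Σ ṁᵢCp,ᵢTᵢ / Σ ṁᵢCp,ᵢ
      = 254850 / 5367.1 = 47.483 °C

T_out = 47.5 °C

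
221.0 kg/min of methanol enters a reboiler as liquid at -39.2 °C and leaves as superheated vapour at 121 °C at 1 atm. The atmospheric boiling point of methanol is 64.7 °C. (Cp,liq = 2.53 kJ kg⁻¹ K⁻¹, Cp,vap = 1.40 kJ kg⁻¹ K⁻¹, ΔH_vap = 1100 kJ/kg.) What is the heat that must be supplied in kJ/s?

liquid -39.2→64.7 °C: 262.87 kJ/kg
vaporisation at 64.7 °C: 1100 kJ/kg
vapour 64.7→121 °C: 78.82 kJ/kg
Δh = 262.87 + 1100 + 78.82 = 1441.7 kJ/kg
Q = ṁ·Δh = 221.0 kg/min × 1441.7 kJ/kg = 318610 kJ/min
|Q| = 5310.2 kW

Q = 5310 kJ/s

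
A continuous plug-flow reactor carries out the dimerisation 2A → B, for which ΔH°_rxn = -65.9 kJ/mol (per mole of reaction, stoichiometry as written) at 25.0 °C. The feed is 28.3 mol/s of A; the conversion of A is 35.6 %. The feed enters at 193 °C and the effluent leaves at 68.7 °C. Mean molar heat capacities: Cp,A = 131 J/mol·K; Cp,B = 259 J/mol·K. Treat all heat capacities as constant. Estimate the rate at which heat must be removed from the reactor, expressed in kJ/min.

Extent of reaction ξ = 0.356 × 28.3 / 2 = 5.0374 mol/s
Reaction term: ξ·ΔH°_rxn = 5.0374 × -65.9 = -331.96 kJ/s
Sensible, feed 193→25 °C: -622.83 kJ/s
Outlet flows (mol/s): A 18.225, B 5.0374
Sensible, products 25→68.7 °C: 161.35 kJ/s
Q = ΔH = -793.44 kJ/s = -793.44 kW
Heat removed = 47607 kJ/min

Q_out = 47600 kJ/min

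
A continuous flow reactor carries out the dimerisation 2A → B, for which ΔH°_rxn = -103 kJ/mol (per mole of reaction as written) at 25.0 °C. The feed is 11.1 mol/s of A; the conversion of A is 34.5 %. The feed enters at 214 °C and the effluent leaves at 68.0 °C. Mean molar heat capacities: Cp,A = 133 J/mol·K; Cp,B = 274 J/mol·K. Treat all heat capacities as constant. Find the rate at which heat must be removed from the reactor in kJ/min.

Q_out = 24700 kJ/min

Extent of reaction ξ = 0.345 × 11.1 / 2 = 1.9147 mol/s
Reaction term: ξ·ΔH°_rxn = 1.9147 × -103 = -197.22 kJ/s
Sensible, feed 214→25 °C: -279.02 kJ/s
Outlet flows (mol/s): A 7.2705, B 1.9147
Sensible, products 25→68.0 °C: 64.14 kJ/s
Q = ΔH = -412.1 kJ/s = -412.1 kW
Heat removed = 24726 kJ/min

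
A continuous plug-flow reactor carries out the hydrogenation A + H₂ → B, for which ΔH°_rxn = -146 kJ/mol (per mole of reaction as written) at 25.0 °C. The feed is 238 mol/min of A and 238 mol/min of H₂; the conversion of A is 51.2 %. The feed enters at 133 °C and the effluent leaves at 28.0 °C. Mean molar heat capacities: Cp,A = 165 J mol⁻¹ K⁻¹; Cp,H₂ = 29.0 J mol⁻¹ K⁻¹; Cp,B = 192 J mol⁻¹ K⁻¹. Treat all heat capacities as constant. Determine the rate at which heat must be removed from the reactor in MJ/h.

Q_out = 1360 MJ/h

Extent of reaction ξ = 0.512 × 238 = 121.86 mol/min
Reaction term: ξ·ΔH°_rxn = 121.86 × -146 = -17791 kJ/min
Sensible, feed 133→25 °C: -4986.6 kJ/min
Outlet flows (mol/min): A 116.14, H₂ 116.14, B 121.86
Sensible, products 25→28.0 °C: 137.78 kJ/min
Q = ΔH = -22640 kJ/min = -377.33 kW
Heat removed = 1358.4 MJ/h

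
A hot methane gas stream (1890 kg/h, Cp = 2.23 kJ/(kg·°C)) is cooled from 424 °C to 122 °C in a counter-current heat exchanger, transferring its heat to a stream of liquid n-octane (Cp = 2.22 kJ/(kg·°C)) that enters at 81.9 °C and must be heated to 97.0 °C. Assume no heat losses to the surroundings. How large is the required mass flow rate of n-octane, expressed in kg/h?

Heat released by hot stream: Q = 1890 × 2.23 × (424 − 122) = 1.2728e+06 kJ/h
Energy balance on cold side (adiabatic exchanger): Q = ṁ_c·Cp_c·(T_c,out − T_c,in)
ṁ_c = 1.2728e+06 / [2.22 × (97.0 − 81.9)] = 37970 kg/h

ṁ_c = 38000 kg/h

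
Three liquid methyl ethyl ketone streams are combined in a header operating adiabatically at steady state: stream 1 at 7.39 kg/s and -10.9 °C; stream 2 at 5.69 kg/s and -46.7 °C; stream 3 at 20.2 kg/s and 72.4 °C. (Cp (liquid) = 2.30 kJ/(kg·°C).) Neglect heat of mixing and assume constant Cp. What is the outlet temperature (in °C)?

No heat crosses the boundary, so H_out = H_in.
T_out = Σ ṁᵢCp,ᵢTᵢ / Σ ṁᵢCp,ᵢ
      = 2567.3 / 76.544 = 33.54 °C

T_out = 33.5 °C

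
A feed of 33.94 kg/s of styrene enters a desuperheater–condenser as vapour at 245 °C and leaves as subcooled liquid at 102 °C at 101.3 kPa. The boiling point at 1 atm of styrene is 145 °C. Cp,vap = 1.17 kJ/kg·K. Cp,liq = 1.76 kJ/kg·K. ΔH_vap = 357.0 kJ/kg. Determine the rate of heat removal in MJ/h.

vapour 245→145 °C: -117 kJ/kg
condensation at 145 °C: -357 kJ/kg
liquid 145→102 °C: -75.68 kJ/kg
Δh = -117 + -357 + -75.68 = -549.68 kJ/kg
Q = ṁ·Δh = 33.94 kg/s × -549.68 kJ/kg = -18656 kJ/s
|Q| = 18656 kW = 67162 MJ/h

Q_c = 67200 MJ/h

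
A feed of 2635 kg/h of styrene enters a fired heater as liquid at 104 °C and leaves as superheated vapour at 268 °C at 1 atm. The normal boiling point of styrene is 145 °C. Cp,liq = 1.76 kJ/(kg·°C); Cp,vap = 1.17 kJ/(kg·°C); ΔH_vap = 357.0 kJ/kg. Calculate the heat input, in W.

liquid 104→145 °C: 72.16 kJ/kg
vaporisation at 145 °C: 357 kJ/kg
vapour 145→268 °C: 143.91 kJ/kg
Δh = 72.16 + 357 + 143.91 = 573.07 kJ/kg
Q = ṁ·Δh = 2635 kg/h × 573.07 kJ/kg = 1.51e+06 kJ/h
|Q| = 419.46 kW = 419460 W

Q = 419000 W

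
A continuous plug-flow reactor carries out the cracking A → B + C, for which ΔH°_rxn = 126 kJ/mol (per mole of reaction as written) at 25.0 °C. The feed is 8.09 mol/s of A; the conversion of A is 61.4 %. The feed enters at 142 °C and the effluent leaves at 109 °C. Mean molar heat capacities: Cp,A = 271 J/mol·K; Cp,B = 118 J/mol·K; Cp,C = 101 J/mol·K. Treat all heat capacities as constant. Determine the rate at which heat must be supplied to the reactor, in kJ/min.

Q_in = 31900 kJ/min

Extent of reaction ξ = 0.614 × 8.09 = 4.9673 mol/s
Reaction term: ξ·ΔH°_rxn = 4.9673 × 126 = 625.87 kJ/s
Sensible, feed 142→25 °C: -256.51 kJ/s
Outlet flows (mol/s): A 3.1227, B 4.9673, C 4.9673
Sensible, products 25→109 °C: 162.46 kJ/s
Q = ΔH = 531.83 kJ/s = 531.83 kW
Heat supplied = 31910 kJ/min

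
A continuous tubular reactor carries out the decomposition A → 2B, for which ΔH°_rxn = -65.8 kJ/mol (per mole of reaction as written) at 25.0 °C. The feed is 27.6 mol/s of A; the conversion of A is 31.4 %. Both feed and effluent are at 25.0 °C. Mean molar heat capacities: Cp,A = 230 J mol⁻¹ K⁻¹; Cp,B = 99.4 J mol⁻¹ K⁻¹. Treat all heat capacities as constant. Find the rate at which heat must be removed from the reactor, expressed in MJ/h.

Q_out = 2050 MJ/h

Extent of reaction ξ = 0.314 × 27.6 = 8.6664 mol/s
Reaction term: ξ·ΔH°_rxn = 8.6664 × -65.8 = -570.25 kJ/s
Q = ΔH = -570.25 kJ/s = -570.25 kW
Heat removed = 2052.9 MJ/h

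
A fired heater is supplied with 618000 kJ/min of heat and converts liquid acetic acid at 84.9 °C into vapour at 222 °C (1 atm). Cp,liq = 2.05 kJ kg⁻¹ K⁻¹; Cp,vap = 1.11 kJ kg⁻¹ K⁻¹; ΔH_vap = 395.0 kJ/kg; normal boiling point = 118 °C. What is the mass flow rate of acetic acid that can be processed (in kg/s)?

ṁ = 17.8 kg/s

Δh = 2.05×(118−84.9) + 395.0 + 1.11×(222−118) = 578.29 kJ/kg
Q = 618000 kJ/min = 10300 kJ/s = 10300 kJ/s
ṁ = Q/Δh = 10300 / 578.29 = 17.811 kg/s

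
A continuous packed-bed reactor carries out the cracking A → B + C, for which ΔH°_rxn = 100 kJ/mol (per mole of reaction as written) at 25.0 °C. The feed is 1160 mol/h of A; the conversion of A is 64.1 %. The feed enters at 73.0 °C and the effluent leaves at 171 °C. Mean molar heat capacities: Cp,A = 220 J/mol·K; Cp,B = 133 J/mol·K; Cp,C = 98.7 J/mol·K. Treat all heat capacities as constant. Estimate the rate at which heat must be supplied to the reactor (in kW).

Q_in = 28.0 kW

Extent of reaction ξ = 0.641 × 1160 = 743.56 mol/h
Reaction term: ξ·ΔH°_rxn = 743.56 × 100 = 74356 kJ/h
Sensible, feed 73.0→25 °C: -12250 kJ/h
Outlet flows (mol/h): A 416.44, B 743.56, C 743.56
Sensible, products 25→171 °C: 38529 kJ/h
Q = ΔH = 100640 kJ/h = 27.954 kW
Heat supplied = 27.954 kW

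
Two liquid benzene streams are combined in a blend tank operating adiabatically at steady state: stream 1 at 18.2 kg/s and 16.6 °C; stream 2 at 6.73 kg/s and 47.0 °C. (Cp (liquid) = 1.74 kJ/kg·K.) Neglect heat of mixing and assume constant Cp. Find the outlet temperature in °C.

T_out = 24.8 °C

Energy balance with Q = 0: Σ ṁᵢCp,ᵢ(T_out − Tᵢ) = 0
T_out = Σ ṁᵢCp,ᵢTᵢ / Σ ṁᵢCp,ᵢ
      = 1076.1 / 43.378 = 24.807 °C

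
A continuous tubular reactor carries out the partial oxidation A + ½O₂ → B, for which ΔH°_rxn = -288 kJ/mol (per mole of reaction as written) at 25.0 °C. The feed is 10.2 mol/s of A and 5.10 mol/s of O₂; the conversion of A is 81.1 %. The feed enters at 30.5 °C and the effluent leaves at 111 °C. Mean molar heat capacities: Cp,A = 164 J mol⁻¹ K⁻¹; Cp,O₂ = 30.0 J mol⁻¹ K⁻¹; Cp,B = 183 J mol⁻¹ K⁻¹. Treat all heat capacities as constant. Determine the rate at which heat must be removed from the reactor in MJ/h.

Extent of reaction ξ = 0.811 × 10.2 = 8.2722 mol/s
Reaction term: ξ·ΔH°_rxn = 8.2722 × -288 = -2382.4 kJ/s
Sensible, feed 30.5→25 °C: -10.042 kJ/s
Outlet flows (mol/s): A 1.9278, O₂ 0.9639, B 8.2722
Sensible, products 25→111 °C: 159.86 kJ/s
Q = ΔH = -2232.6 kJ/s = -2232.6 kW
Heat removed = 8037.3 MJ/h

Q_out = 8040 MJ/h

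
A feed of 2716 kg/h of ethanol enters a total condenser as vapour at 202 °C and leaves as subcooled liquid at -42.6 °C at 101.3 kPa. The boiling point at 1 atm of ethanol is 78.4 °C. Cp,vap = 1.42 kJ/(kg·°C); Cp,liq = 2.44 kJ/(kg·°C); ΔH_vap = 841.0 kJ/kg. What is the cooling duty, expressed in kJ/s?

vapour 202→78.4 °C: -175.51 kJ/kg
condensation at 78.4 °C: -841 kJ/kg
liquid 78.4→-42.6 °C: -295.24 kJ/kg
Δh = -175.51 + -841 + -295.24 = -1311.8 kJ/kg
Q = ṁ·Δh = 2716 kg/h × -1311.8 kJ/kg = -3.5627e+06 kJ/h
|Q| = 989.64 kW

Q_c = 990 kJ/s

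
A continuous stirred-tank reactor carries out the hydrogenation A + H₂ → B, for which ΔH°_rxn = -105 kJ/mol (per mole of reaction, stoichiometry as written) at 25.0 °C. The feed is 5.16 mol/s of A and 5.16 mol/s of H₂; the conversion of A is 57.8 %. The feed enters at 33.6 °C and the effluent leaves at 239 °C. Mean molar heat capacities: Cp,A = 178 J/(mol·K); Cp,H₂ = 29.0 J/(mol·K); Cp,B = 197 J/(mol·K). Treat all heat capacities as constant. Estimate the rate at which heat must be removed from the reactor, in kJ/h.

Q_out = 361000 kJ/h

Extent of reaction ξ = 0.578 × 5.16 = 2.9825 mol/s
Reaction term: ξ·ΔH°_rxn = 2.9825 × -105 = -313.16 kJ/s
Sensible, feed 33.6→25 °C: -9.1858 kJ/s
Outlet flows (mol/s): A 2.1775, H₂ 2.1775, B 2.9825
Sensible, products 25→239 °C: 222.2 kJ/s
Q = ΔH = -100.15 kJ/s = -100.15 kW
Heat removed = 360540 kJ/h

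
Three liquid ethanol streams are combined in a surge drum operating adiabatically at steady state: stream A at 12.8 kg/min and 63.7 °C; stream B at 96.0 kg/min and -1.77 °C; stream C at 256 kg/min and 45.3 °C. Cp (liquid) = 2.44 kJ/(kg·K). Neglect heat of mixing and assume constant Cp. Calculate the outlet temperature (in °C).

Adiabatic, steady state ⇒ Σ ṁᵢCp,ᵢ(T_out − Tᵢ) = 0
Σ ṁᵢCp,ᵢTᵢ = 12.8×2.44×63.7 + 96.0×2.44×-1.77 + 256×2.44×45.3 = 29871
Σ ṁᵢCp,ᵢ = 12.8×2.44 + 96.0×2.44 + 256×2.44 = 890.11
T_out = 29871 / 890.11 = 33.559 °C

T_out = 33.6 °C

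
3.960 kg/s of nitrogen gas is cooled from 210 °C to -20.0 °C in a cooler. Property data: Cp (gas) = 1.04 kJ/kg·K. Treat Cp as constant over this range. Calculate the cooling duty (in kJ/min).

Q = ṁ·Cp·ΔT = 3.960 × 1.04 × (-20.0 − 210) = -947.23 kJ/s
Cooling duty = 56834 kJ/min

Q_c = 56800 kJ/min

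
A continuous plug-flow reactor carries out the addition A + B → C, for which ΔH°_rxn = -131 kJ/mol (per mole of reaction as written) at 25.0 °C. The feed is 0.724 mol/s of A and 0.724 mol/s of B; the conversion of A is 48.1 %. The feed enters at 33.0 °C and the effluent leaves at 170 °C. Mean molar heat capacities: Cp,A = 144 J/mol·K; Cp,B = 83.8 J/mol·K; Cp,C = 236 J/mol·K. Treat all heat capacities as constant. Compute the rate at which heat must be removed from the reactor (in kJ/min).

Q_out = 1360 kJ/min

Extent of reaction ξ = 0.481 × 0.724 = 0.34824 mol/s
Reaction term: ξ·ΔH°_rxn = 0.34824 × -131 = -45.62 kJ/s
Sensible, feed 33.0→25 °C: -1.3194 kJ/s
Outlet flows (mol/s): A 0.37576, B 0.37576, C 0.34824
Sensible, products 25→170 °C: 24.329 kJ/s
Q = ΔH = -22.611 kJ/s = -22.611 kW
Heat removed = 1356.7 kJ/min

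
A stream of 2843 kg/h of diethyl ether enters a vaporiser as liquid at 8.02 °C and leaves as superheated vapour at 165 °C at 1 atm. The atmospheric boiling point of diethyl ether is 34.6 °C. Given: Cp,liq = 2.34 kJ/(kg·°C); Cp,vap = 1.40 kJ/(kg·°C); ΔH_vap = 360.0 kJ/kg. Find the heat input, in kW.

Q = 478 kW

liquid 8.02→34.6 °C: 62.197 kJ/kg
vaporisation at 34.6 °C: 360 kJ/kg
vapour 34.6→165 °C: 182.56 kJ/kg
Δh = 62.197 + 360 + 182.56 = 604.76 kJ/kg
Q = ṁ·Δh = 2843 kg/h × 604.76 kJ/kg = 1.7193e+06 kJ/h
|Q| = 477.59 kW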